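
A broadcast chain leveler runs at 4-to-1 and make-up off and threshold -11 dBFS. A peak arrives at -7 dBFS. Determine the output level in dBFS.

-10 dBFS

The input is 4 dB above the -11 dBFS threshold.
4:1 compression reduces that to 4/4 = 1 dB over.
Output = -11 + 1 = -10 dBFS.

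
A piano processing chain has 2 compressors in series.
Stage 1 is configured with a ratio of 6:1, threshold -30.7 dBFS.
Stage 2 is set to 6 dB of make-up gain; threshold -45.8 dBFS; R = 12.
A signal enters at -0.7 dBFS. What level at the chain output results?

Stage 1: overshoot 30 dB → 30/6 = 5 dB → -25.7 dBFS.
Stage 2: -25.7 dBFS is 20.1 dB over -45.8 dBFS; at 12:1 that becomes 1.675 dB over, giving -44.125 dBFS; +6 dB make-up → -38.125 dBFS.

-38.125 dBFS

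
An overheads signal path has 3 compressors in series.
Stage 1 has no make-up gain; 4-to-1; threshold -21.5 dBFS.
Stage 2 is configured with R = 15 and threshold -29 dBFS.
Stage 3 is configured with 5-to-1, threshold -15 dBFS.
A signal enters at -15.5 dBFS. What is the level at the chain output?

-28.4 dBFS

Stage 1: 6 dB above -21.5 dBFS, reduced 4:1 to 1.5 dB above → -20 dBFS.
Stage 2: -20 dBFS is 9 dB over -29 dBFS; at 15:1 that becomes 0.6 dB over, giving -28.4 dBFS.
Stage 3: -28.4 dBFS is at or below the -15 dBFS threshold — no compression; output -28.4 dBFS.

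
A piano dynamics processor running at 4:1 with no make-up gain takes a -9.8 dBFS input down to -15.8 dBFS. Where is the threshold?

-17.8 dBFS

Input is 8 dB above T (since output overshoot × R = input overshoot: (-15.8 − T)·4 = -9.8 − T gives T = -17.8 dBFS).
Check: -17.8 + (-9.8 − (-17.8))/4 = -17.8 + 2 = -15.8 dBFS. ✓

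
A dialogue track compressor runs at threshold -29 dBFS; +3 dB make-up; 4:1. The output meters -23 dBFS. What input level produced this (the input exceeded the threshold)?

-17 dBFS

Before make-up, the level was -23 − 3 = -26 dBFS.
That's 3 dB above the -29 dBFS threshold.
Before 4:1 compression the overshoot was 3 × 4 = 12 dB, so input = -29 + 12 = -17 dBFS.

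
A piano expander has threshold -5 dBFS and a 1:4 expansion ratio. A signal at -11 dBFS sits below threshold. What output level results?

The input is 6 dB below the -5 dBFS threshold.
A 1:4 expander multiplies undershoot by 4: 6 × 4 = 24 dB below threshold.
Output = -5 − 24 = -29 dBFS.

-29 dBFS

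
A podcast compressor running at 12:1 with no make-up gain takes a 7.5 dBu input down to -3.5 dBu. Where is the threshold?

Gain reduction = 7.5 − (-3.5) = 11 dB; output overshoot = GR / (R − 1) = 11 / 11 = 1 dB.
Threshold = output − output overshoot = -3.5 − 1 = -4.5 dBu.

-4.5 dBu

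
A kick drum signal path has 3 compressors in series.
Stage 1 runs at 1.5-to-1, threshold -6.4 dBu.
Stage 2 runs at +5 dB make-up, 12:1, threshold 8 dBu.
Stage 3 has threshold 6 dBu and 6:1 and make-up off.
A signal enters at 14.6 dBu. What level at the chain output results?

7.1 dBu

Stage 1: overshoot 21 dB → 21/1.5 = 14 dB → 7.6 dBu.
Stage 2: 7.6 dBu is at or below the 8 dBu threshold — no compression; make-up brings it to 12.6 dBu.
Stage 3: 6.6 dB above 6 dBu, reduced 6:1 to 1.1 dB above → 7.1 dBu.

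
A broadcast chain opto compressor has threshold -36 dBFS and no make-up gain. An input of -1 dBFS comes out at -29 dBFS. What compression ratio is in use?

Input overshoot = -1 − (-36) = 35 dB; output overshoot = -29 − (-36) = 7 dB.
Ratio = 35 / 7 = 5.

5:1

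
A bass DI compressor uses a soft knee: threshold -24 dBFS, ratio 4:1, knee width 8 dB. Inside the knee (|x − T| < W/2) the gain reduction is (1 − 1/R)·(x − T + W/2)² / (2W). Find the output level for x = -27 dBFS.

-27.046875 dBFS

x − T + W/2 = -27 − (-24) + 4 = 1.
GR = (1 − 1/4) × 1² / 16 = 0.75 × 1 / 16 = 0.046875 dB.
Output = -27 − 0.046875 = -27.046875 dBFS.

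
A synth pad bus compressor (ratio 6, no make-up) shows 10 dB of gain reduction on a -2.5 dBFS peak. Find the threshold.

-14.5 dBFS

Gain reduction = -2.5 − (-12.5) = 10 dB; output overshoot = GR / (R − 1) = 10 / 5 = 2 dB.
Threshold = output − output overshoot = -12.5 − 2 = -14.5 dBFS.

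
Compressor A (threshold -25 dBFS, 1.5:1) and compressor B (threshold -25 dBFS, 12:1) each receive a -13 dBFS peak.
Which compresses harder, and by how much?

A: GR = 12 − 12/1.5 = 4 dB.
B: GR = 12 − 12/12 = 11 dB.
B reduces 7 dB more.

B, by 7 dB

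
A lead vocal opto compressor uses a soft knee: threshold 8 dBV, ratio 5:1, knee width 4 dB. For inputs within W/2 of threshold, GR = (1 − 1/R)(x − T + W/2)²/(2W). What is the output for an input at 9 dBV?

8.1 dBV

x − T + W/2 = 9 − 8 + 2 = 3.
GR = (1 − 1/5) × 3² / 8 = 0.8 × 9 / 8 = 0.9 dB.
Output = 9 − 0.9 = 8.1 dBV.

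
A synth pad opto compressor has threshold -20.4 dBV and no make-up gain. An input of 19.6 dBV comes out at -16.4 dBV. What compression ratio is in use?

10:1

Input overshoot = 19.6 − (-20.4) = 40 dB; output overshoot = -16.4 − (-20.4) = 4 dB.
Ratio = 40 / 4 = 10.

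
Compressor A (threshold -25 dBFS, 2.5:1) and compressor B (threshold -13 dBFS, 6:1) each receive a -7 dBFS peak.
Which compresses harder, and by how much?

A: GR = 18 − 18/2.5 = 10.8 dB.
B: GR = 6 − 6/6 = 5 dB.
Difference: 5.8 dB in favour of A.

A, by 5.8 dB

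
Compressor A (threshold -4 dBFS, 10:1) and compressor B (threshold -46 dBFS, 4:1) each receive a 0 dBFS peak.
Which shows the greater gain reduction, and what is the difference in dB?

A: 4 dB over, compressed to 0.4 dB over, so 3.6 dB of GR.
B: 46 dB over, compressed to 11.5 dB over, so 34.5 dB of GR.
Difference: 30.9 dB in favour of B.

B, by 30.9 dB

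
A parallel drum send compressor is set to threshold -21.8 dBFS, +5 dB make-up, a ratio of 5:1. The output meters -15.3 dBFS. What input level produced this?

-14.3 dBFS

Before make-up, the level was -15.3 − 5 = -20.3 dBFS.
That's 1.5 dB above the -21.8 dBFS threshold.
Before 5:1 compression the overshoot was 1.5 × 5 = 7.5 dB, so input = -21.8 + 7.5 = -14.3 dBFS.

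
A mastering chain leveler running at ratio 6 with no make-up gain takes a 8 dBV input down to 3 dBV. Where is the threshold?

Let T be the threshold. Output overshoot = (input overshoot)/R, so 3 − T = (8 − T)/6.
6·(3 − T) = 8 − T → 5·T = 18 − 8 = 10.
T = 10/5 = 2 dBV.

2 dBV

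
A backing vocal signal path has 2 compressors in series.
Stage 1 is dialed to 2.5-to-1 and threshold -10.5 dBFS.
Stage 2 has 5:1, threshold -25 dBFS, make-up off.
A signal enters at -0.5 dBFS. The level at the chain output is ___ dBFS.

Stage 1: 10 dB above -10.5 dBFS, reduced 2.5:1 to 4 dB above → -6.5 dBFS.
Stage 2: -6.5 dBFS is 18.5 dB over -25 dBFS; at 5:1 that becomes 3.7 dB over, giving -21.3 dBFS.

-21.3 dBFS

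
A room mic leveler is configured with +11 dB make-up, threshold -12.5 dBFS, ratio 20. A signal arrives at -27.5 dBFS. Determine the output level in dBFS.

-16.5 dBFS

-27.5 dBFS is 15 dB below the -12.5 dBFS threshold, so no gain reduction is applied.
Make-up gain adds 11 dB: -27.5 + 11 = -16.5 dBFS.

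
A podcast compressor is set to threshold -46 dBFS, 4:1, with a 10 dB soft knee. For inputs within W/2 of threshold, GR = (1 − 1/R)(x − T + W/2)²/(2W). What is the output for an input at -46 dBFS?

-46.9375 dBFS

x − T + W/2 = -46 − (-46) + 5 = 5.
GR = (1 − 1/4) × 5² / 20 = 0.75 × 25 / 20 = 0.9375 dB.
Output = -46 − 0.9375 = -46.9375 dBFS.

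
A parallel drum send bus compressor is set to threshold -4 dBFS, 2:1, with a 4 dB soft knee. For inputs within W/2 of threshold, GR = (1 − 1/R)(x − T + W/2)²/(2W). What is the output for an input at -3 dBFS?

-3.5625 dBFS

x − T + W/2 = -3 − (-4) + 2 = 3.
GR = (1 − 1/2) × 3² / 8 = 0.5 × 9 / 8 = 0.5625 dB.
Output = -3 − 0.5625 = -3.5625 dBFS.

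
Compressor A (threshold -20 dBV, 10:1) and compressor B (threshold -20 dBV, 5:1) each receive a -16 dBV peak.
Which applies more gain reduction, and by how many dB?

A, by 0.4 dB

A: GR = 4 − 4/10 = 3.6 dB.
B: GR = 4 − 4/5 = 3.2 dB.
A applies 0.4 dB more gain reduction.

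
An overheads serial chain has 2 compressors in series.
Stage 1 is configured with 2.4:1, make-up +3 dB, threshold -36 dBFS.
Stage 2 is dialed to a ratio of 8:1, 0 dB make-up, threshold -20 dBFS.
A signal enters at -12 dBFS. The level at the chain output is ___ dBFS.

-23 dBFS

Stage 1: 24 dB above -36 dBFS, reduced 2.4:1 to 10 dB above → -26 dBFS; +3 dB make-up → -23 dBFS.
Stage 2: below threshold (-23 ≤ -20); passes unchanged; output -23 dBFS.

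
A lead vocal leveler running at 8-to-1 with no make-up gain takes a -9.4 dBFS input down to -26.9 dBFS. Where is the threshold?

Gain reduction = -9.4 − (-26.9) = 17.5 dB; output overshoot = GR / (R − 1) = 17.5 / 7 = 2.5 dB.
Threshold = output − output overshoot = -26.9 − 2.5 = -29.4 dBFS.

-29.4 dBFS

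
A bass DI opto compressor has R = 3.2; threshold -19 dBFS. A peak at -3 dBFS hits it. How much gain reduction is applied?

Overshoot = -3 − (-19) = 16 dB.
At 3.2:1, output sits 16/3.2 = 5 dB above threshold.
GR = overshoot in − overshoot out = 16 − 5 = 11 dB.

11 dB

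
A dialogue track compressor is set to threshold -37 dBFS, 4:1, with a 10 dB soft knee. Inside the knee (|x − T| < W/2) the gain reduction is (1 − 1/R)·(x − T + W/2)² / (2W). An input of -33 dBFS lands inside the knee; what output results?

x − T + W/2 = -33 − (-37) + 5 = 9.
GR = (1 − 1/4) × 9² / 20 = 0.75 × 81 / 20 = 3.0375 dB.
Output = -33 − 3.0375 = -36.0375 dBFS.

-36.0375 dBFS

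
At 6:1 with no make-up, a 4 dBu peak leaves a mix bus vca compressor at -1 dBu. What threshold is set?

Let T be the threshold. Output overshoot = (input overshoot)/R, so -1 − T = (4 − T)/6.
6·(-1 − T) = 4 − T → 5·T = -6 − 4 = -10.
T = -10/5 = -2 dBu.

-2 dBu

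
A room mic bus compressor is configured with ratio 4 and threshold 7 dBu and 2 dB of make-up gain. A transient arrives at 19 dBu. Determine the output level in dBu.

12 dBu

Overshoot: 19 − 7 = 12 dB.
4:1 compression reduces that to 12/4 = 3 dB over.
Output = 7 + 3 = 10 dBu; make-up adds 2 dB, giving 12 dBu.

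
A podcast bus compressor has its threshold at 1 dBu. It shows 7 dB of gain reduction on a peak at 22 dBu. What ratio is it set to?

Input overshoot = 22 − 1 = 21 dB.
Output overshoot = 21 − 7 = 14 dB.
Ratio = input overshoot / output overshoot = 21 / 14 = 1.5.

1.5:1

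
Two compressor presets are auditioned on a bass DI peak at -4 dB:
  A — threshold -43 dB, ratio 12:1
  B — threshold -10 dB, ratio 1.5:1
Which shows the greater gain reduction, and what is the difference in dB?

A: 39 dB over, compressed to 3.25 dB over, so 35.75 dB of GR.
B: 6 dB over, compressed to 4 dB over, so 2 dB of GR.
A reduces 33.75 dB more.

A, by 33.75 dB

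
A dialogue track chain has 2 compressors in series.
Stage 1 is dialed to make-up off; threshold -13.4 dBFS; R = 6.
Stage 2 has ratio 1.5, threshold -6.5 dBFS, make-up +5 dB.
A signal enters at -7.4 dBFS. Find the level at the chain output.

Stage 1: overshoot 6 dB → 6/6 = 1 dB → -12.4 dBFS.
Stage 2: -12.4 dBFS ≤ -6.5 dBFS, so stage 2 doesn't engage; make-up brings it to -7.4 dBFS.

-7.4 dBFS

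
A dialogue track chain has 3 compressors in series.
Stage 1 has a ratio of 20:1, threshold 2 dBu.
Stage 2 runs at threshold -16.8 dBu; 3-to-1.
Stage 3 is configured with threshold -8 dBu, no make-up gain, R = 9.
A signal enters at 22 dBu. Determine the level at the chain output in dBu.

-10.2 dBu

Stage 1: overshoot 20 dB → 20/20 = 1 dB → 3 dBu.
Stage 2: overshoot 19.8 dB → 19.8/3 = 6.6 dB → -10.2 dBu.
Stage 3: -10.2 dBu ≤ -8 dBu, so stage 3 doesn't engage; output -10.2 dBu.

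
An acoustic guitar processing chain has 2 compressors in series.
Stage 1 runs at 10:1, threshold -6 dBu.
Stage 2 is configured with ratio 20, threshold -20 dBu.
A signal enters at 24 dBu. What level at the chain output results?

Stage 1: 30 dB above -6 dBu, reduced 10:1 to 3 dB above → -3 dBu.
Stage 2: -3 dBu is 17 dB over -20 dBu; at 20:1 that becomes 0.85 dB over, giving -19.15 dBu.

-19.15 dBu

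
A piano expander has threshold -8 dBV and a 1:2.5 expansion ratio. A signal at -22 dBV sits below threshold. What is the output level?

The input is 14 dB below the -8 dBV threshold.
A 1:2.5 expander multiplies undershoot by 2.5: 14 × 2.5 = 35 dB below threshold.
Output = -8 − 35 = -43 dBV.

-43 dBV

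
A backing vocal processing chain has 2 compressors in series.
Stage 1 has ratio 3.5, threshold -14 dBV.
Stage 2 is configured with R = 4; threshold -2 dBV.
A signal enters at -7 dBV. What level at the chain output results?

-12 dBV

Stage 1: -7 dBV is 7 dB over -14 dBV; at 3.5:1 that becomes 2 dB over, giving -12 dBV.
Stage 2: -12 dBV is at or below the -2 dBV threshold — no compression; output -12 dBV.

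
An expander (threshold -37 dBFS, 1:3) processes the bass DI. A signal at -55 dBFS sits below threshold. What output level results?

-91 dBFS

Undershoot = (-37) − (-55) = 18 dB.
At 1:3, that expands to 54 dB under threshold.
Output = -37 − 54 = -91 dBFS.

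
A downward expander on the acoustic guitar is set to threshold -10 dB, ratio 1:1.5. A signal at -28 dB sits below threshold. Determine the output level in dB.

-37 dB

The input is 18 dB below the -10 dB threshold.
A 1:1.5 expander multiplies undershoot by 1.5: 18 × 1.5 = 27 dB below threshold.
Output = -10 − 27 = -37 dB.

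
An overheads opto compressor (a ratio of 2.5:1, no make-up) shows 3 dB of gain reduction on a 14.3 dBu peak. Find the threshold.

9.3 dBu

Let T be the threshold. Output overshoot = (input overshoot)/R, so 11.3 − T = (14.3 − T)/2.5.
2.5·(11.3 − T) = 14.3 − T → 1.5·T = 28.25 − 14.3 = 13.95.
T = 13.95/1.5 = 9.3 dBu.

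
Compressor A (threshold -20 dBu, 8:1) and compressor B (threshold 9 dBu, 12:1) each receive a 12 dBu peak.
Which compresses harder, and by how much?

A, by 25.25 dB

A: 32 dB over, compressed to 4 dB over, so 28 dB of GR.
B: 3 dB over, compressed to 0.25 dB over, so 2.75 dB of GR.
A reduces 25.25 dB more.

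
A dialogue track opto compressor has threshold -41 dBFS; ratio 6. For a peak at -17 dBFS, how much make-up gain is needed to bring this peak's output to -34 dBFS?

Without make-up, output = threshold + overshoot/6 = -41 + 4 = -37 dBFS.
Gap to target: 3 dB.

3 dB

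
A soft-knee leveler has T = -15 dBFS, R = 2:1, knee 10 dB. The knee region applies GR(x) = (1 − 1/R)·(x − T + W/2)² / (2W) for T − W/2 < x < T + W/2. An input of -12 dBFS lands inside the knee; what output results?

-13.6 dBFS

x − T + W/2 = -12 − (-15) + 5 = 8.
GR = (1 − 1/2) × 8² / 20 = 0.5 × 64 / 20 = 1.6 dB.
Output = -12 − 1.6 = -13.6 dBFS.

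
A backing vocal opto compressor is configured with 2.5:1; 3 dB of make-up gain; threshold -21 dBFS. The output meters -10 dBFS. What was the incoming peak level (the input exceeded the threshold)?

-1 dBFS

Before make-up, the level was -10 − 3 = -13 dBFS.
That's 8 dB above the -21 dBFS threshold.
Undo the ratio: input overshoot = 8 × 2.5 = 20 dB, giving input = -1 dBFS.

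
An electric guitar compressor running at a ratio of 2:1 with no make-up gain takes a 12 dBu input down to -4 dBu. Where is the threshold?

-20 dBu

Let T be the threshold. Output overshoot = (input overshoot)/R, so -4 − T = (12 − T)/2.
2·(-4 − T) = 12 − T → 1·T = -8 − 12 = -20.
T = -20/1 = -20 dBu.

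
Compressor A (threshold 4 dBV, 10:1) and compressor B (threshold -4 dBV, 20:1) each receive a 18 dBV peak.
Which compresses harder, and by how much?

B, by 8.3 dB

A: overshoot 14 dB → output overshoot 1.4 dB → GR 12.6 dB.
B: overshoot 22 dB → output overshoot 1.1 dB → GR 20.9 dB.
Difference: 8.3 dB in favour of B.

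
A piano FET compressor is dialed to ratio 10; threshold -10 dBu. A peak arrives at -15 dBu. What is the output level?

-15 dBu

-15 dBu is 5 dB below the -10 dBu threshold, so no gain reduction is applied.
Output = input = -15 dBu.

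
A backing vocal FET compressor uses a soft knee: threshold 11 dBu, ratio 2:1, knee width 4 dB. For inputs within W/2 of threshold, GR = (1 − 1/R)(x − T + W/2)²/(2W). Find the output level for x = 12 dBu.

11.4375 dBu

x − T + W/2 = 12 − 11 + 2 = 3.
GR = (1 − 1/2) × 3² / 8 = 0.5 × 9 / 8 = 0.5625 dB.
Output = 12 − 0.5625 = 11.4375 dBu.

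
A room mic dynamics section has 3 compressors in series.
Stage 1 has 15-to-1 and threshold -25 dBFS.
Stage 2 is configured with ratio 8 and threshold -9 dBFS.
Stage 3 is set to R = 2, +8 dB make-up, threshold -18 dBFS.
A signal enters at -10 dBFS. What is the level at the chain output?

-16 dBFS

Stage 1: overshoot 15 dB → 15/15 = 1 dB → -24 dBFS.
Stage 2: -24 dBFS is at or below the -9 dBFS threshold — no compression; output -24 dBFS.
Stage 3: -24 dBFS ≤ -18 dBFS, so stage 3 doesn't engage; make-up brings it to -16 dBFS.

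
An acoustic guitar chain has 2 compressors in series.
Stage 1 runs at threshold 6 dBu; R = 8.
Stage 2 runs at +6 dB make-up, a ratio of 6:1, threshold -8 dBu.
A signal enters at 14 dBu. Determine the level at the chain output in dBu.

Stage 1: overshoot 8 dB → 8/8 = 1 dB → 7 dBu.
Stage 2: overshoot 15 dB → 15/6 = 2.5 dB → -5.5 dBu; +6 dB make-up → 0.5 dBu.

0.5 dBu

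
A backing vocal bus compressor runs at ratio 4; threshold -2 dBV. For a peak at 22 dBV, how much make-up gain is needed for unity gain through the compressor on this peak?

Without make-up, output = threshold + overshoot/4 = -2 + 6 = 4 dBV.
Gap to target: 18 dB.

18 dB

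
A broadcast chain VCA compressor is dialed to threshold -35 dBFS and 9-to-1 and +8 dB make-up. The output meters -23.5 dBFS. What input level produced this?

-3.5 dBFS

Before make-up, the level was -23.5 − 8 = -31.5 dBFS.
That's 3.5 dB above the -35 dBFS threshold.
Before 9:1 compression the overshoot was 3.5 × 9 = 31.5 dB, so input = -35 + 31.5 = -3.5 dBFS.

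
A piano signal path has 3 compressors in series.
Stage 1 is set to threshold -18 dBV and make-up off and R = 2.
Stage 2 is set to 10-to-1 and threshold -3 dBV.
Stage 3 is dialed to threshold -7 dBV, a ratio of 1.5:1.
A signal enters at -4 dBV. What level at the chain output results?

Stage 1: -4 dBV is 14 dB over -18 dBV; at 2:1 that becomes 7 dB over, giving -11 dBV.
Stage 2: -11 dBV is at or below the -3 dBV threshold — no compression; output -11 dBV.
Stage 3: -11 dBV ≤ -7 dBV, so stage 3 doesn't engage; output -11 dBV.

-11 dBV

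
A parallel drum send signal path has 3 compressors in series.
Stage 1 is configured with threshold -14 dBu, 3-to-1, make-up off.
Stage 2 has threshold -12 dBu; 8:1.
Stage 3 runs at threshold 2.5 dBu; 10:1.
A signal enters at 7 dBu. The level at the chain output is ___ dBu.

-11.375 dBu

Stage 1: overshoot 21 dB → 21/3 = 7 dB → -7 dBu.
Stage 2: 5 dB above -12 dBu, reduced 8:1 to 0.625 dB above → -11.375 dBu.
Stage 3: below threshold (-11.375 ≤ 2.5); passes unchanged; output -11.375 dBu.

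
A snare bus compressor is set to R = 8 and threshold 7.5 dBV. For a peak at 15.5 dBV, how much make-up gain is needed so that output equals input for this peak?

Without make-up, output = threshold + overshoot/8 = 7.5 + 1 = 8.5 dBV.
Gap to target: 7 dB.

7 dB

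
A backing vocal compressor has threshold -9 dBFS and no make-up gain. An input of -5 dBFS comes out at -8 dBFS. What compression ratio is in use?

Input overshoot = -5 − (-9) = 4 dB; output overshoot = -8 − (-9) = 1 dB.
Ratio = 4 / 1 = 4.

4:1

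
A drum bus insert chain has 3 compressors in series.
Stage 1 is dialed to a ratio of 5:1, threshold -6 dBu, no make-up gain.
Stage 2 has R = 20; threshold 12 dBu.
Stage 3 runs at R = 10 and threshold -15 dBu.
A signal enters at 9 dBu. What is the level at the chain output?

Stage 1: overshoot 15 dB → 15/5 = 3 dB → -3 dBu.
Stage 2: below threshold (-3 ≤ 12); passes unchanged; output -3 dBu.
Stage 3: 12 dB above -15 dBu, reduced 10:1 to 1.2 dB above → -13.8 dBu.

-13.8 dBu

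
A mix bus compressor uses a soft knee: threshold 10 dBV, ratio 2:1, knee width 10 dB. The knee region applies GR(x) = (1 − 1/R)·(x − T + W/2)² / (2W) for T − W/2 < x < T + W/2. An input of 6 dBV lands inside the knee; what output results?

5.975 dBV

x − T + W/2 = 6 − 10 + 5 = 1.
GR = (1 − 1/2) × 1² / 20 = 0.5 × 1 / 20 = 0.025 dB.
Output = 6 − 0.025 = 5.975 dBV.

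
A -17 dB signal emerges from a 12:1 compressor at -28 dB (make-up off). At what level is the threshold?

-29 dB

Let T be the threshold. Output overshoot = (input overshoot)/R, so -28 − T = (-17 − T)/12.
12·(-28 − T) = -17 − T → 11·T = -336 − (-17) = -319.
T = -319/11 = -29 dB.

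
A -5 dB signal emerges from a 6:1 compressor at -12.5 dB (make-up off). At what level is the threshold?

Gain reduction = -5 − (-12.5) = 7.5 dB; output overshoot = GR / (R − 1) = 7.5 / 5 = 1.5 dB.
Threshold = output − output overshoot = -12.5 − 1.5 = -14 dB.

-14 dB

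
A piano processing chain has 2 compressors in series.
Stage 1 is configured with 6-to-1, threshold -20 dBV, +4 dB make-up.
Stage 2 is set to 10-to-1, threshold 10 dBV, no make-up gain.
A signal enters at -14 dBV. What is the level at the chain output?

-15 dBV

Stage 1: 6 dB above -20 dBV, reduced 6:1 to 1 dB above → -19 dBV; +4 dB make-up → -15 dBV.
Stage 2: below threshold (-15 ≤ 10); passes unchanged; output -15 dBV.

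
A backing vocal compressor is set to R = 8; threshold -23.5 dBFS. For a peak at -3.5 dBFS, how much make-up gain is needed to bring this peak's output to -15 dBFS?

The peak compresses to -23.5 + 20/8 = -21 dBFS.
To reach -15 dBFS requires -15 − (-21) = 6 dB of make-up.

6 dB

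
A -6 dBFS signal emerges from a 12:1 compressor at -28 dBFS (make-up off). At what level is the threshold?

-30 dBFS

Let T be the threshold. Output overshoot = (input overshoot)/R, so -28 − T = (-6 − T)/12.
12·(-28 − T) = -6 − T → 11·T = -336 − (-6) = -330.
T = -330/11 = -30 dBFS.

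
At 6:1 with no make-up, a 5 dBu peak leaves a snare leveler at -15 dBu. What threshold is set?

-19 dBu

Let T be the threshold. Output overshoot = (input overshoot)/R, so -15 − T = (5 − T)/6.
6·(-15 − T) = 5 − T → 5·T = -90 − 5 = -95.
T = -95/5 = -19 dBu.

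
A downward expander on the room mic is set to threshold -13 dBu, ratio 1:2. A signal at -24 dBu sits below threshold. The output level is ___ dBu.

-35 dBu

The input is 11 dB below the -13 dBu threshold.
A 1:2 expander multiplies undershoot by 2: 11 × 2 = 22 dB below threshold.
Output = -13 − 22 = -35 dBu.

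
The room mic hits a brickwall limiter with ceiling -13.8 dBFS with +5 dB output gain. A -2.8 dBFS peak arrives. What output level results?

At ∞:1, everything above -13.8 dBFS is held at the ceiling.
Output gain then adds 5 dB: -13.8 + 5 = -8.8 dBFS.

-8.8 dBFS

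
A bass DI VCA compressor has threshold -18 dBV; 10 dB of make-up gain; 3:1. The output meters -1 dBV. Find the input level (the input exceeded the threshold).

Remove make-up: -1 − 10 = -11 dBV.
That's 7 dB above the -18 dBV threshold.
Before 3:1 compression the overshoot was 7 × 3 = 21 dB, so input = -18 + 21 = 3 dBV.

3 dBV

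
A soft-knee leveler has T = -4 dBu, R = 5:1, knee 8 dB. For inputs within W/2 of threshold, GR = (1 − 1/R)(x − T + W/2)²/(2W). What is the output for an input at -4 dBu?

x − T + W/2 = -4 − (-4) + 4 = 4.
GR = (1 − 1/5) × 4² / 16 = 0.8 × 16 / 16 = 0.8 dB.
Output = -4 − 0.8 = -4.8 dBu.

-4.8 dBu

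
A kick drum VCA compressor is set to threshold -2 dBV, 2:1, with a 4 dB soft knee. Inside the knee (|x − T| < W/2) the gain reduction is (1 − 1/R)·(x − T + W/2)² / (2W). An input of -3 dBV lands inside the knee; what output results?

-3.0625 dBV

x − T + W/2 = -3 − (-2) + 2 = 1.
GR = (1 − 1/2) × 1² / 8 = 0.5 × 1 / 8 = 0.0625 dB.
Output = -3 − 0.0625 = -3.0625 dBV.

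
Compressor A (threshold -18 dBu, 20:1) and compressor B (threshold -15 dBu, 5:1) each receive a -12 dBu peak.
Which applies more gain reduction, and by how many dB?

A: GR = 6 − 6/20 = 5.7 dB.
B: GR = 3 − 3/5 = 2.4 dB.
A reduces 3.3 dB more.

A, by 3.3 dB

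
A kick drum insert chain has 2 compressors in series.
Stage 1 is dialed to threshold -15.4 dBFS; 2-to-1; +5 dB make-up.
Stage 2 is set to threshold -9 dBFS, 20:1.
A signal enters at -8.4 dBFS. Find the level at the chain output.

Stage 1: overshoot 7 dB → 7/2 = 3.5 dB → -11.9 dBFS; +5 dB make-up → -6.9 dBFS.
Stage 2: 2.1 dB above -9 dBFS, reduced 20:1 to 0.105 dB above → -8.895 dBFS.

-8.895 dBFS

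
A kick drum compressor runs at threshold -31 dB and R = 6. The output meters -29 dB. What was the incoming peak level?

That's 2 dB above the -31 dB threshold.
Before 6:1 compression the overshoot was 2 × 6 = 12 dB, so input = -31 + 12 = -19 dB.

-19 dB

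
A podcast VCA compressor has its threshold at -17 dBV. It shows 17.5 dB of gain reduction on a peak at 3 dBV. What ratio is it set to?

Input overshoot = 3 − (-17) = 20 dB.
Output overshoot = 20 − 17.5 = 2.5 dB.
Ratio = input overshoot / output overshoot = 20 / 2.5 = 8.

8:1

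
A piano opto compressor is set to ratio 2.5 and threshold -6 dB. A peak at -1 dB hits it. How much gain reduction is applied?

The signal is 5 dB above threshold.
After 2.5:1 compression the overshoot becomes 5/2.5 = 2 dB.
GR = overshoot in − overshoot out = 5 − 2 = 3 dB.

3 dB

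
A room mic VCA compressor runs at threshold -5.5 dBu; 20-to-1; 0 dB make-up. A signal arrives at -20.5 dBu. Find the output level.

-20.5 dBu

-20.5 dBu is 15 dB below the -5.5 dBu threshold, so no gain reduction is applied.
Output = input = -20.5 dBu.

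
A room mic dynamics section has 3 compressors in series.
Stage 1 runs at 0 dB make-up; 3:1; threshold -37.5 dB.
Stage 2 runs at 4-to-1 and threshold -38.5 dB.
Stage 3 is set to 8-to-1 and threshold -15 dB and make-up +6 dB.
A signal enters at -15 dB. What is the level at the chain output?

Stage 1: -15 dB is 22.5 dB over -37.5 dB; at 3:1 that becomes 7.5 dB over, giving -30 dB.
Stage 2: overshoot 8.5 dB → 8.5/4 = 2.125 dB → -36.375 dB.
Stage 3: -36.375 dB is at or below the -15 dB threshold — no compression; make-up brings it to -30.375 dB.

-30.375 dB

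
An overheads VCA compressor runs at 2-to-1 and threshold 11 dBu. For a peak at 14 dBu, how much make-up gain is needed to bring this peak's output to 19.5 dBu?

7 dB

The peak compresses to 11 + 3/2 = 12.5 dBu.
To reach 19.5 dBu requires 19.5 − 12.5 = 7 dB of make-up.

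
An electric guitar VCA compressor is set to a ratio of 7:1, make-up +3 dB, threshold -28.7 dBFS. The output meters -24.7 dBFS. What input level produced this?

-21.7 dBFS

Stripping the +3 dB make-up gives -27.7 dBFS at the gain stage.
Post-compression overshoot = -27.7 − (-28.7) = 1 dB.
Before 7:1 compression the overshoot was 1 × 7 = 7 dB, so input = -28.7 + 7 = -21.7 dBFS.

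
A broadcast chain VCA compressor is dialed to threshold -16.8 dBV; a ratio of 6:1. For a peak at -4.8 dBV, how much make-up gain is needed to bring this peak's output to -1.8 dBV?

13 dB

Overshoot 12 dB → 12/6 = 2 dB after compression, so the compressed level is -16.8 + 2 = -14.8 dBV.
Make-up = target − compressed = -1.8 − (-14.8) = 13 dB.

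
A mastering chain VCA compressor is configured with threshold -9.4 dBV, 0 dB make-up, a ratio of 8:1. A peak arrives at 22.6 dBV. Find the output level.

-5.4 dBV

The input is 32 dB above the -9.4 dBV threshold.
The 32 dB excess becomes 4 dB after 8:1 reduction.
That puts the output at -5.4 dBV.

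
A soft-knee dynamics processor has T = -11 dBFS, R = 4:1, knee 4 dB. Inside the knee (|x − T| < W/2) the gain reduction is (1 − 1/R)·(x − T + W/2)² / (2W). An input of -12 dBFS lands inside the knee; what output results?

-12.09375 dBFS

x − T + W/2 = -12 − (-11) + 2 = 1.
GR = (1 − 1/4) × 1² / 8 = 0.75 × 1 / 8 = 0.09375 dB.
Output = -12 − 0.09375 = -12.09375 dBFS.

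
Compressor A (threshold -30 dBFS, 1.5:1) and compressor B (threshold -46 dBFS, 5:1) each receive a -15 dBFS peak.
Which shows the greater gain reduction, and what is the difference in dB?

B, by 19.8 dB

A: GR = 15 − 15/1.5 = 5 dB.
B: GR = 31 − 31/5 = 24.8 dB.
B reduces 19.8 dB more.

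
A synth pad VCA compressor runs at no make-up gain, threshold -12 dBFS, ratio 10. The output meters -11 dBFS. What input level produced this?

-2 dBFS

Post-compression overshoot = -11 − (-12) = 1 dB.
Undo the ratio: input overshoot = 1 × 10 = 10 dB, giving input = -2 dBFS.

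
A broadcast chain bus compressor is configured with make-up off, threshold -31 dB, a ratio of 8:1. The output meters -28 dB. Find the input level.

-7 dB

The compressed level sits -28 − (-31) = 3 dB over threshold.
Undo the ratio: input overshoot = 3 × 8 = 24 dB, giving input = -7 dB.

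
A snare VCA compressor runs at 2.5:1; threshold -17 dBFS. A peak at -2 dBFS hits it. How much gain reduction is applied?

-2 dBFS exceeds the threshold by 15 dB.
At 2.5:1, output sits 15/2.5 = 6 dB above threshold.
So the signal is attenuated by 15 − 6 = 9 dB.

9 dB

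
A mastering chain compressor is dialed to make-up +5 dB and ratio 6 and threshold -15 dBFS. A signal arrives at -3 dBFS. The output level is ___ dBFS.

Overshoot: -3 − (-15) = 12 dB.
At 6:1 the overshoot is divided by 6, leaving 2 dB above threshold.
So the level is -15 + 2 = -13 dBFS; make-up adds 5 dB, giving -8 dBFS.

-8 dBFS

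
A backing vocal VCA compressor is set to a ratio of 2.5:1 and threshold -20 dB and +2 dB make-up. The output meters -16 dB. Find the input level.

Remove make-up: -16 − 2 = -18 dB.
Post-compression overshoot = -18 − (-20) = 2 dB.
Before 2.5:1 compression the overshoot was 2 × 2.5 = 5 dB, so input = -20 + 5 = -15 dB.

-15 dB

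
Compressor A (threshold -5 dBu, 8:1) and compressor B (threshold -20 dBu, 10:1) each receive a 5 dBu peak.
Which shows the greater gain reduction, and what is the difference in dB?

B, by 13.75 dB

A: overshoot 10 dB → output overshoot 1.25 dB → GR 8.75 dB.
B: overshoot 25 dB → output overshoot 2.5 dB → GR 22.5 dB.
Difference: 13.75 dB in favour of B.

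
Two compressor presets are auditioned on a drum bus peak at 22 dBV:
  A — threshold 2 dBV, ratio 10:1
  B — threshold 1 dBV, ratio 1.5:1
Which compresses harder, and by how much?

A, by 11 dB

A: GR = 20 − 20/10 = 18 dB.
B: GR = 21 − 21/1.5 = 7 dB.
Difference: 11 dB in favour of A.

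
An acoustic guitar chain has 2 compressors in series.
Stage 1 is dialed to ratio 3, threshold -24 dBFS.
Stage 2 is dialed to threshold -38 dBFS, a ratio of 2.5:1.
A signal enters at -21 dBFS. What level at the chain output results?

-32 dBFS

Stage 1: 3 dB above -24 dBFS, reduced 3:1 to 1 dB above → -23 dBFS.
Stage 2: 15 dB above -38 dBFS, reduced 2.5:1 to 6 dB above → -32 dBFS.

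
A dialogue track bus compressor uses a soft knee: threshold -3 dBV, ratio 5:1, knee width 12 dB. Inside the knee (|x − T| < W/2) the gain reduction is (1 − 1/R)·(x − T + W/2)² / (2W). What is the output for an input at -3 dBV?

-4.2 dBV

x − T + W/2 = -3 − (-3) + 6 = 6.
GR = (1 − 1/5) × 6² / 24 = 0.8 × 36 / 24 = 1.2 dB.
Output = -3 − 1.2 = -4.2 dBV.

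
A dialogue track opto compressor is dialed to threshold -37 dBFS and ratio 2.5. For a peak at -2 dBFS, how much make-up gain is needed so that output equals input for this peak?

Overshoot 35 dB → 35/2.5 = 14 dB after compression, so the compressed level is -37 + 14 = -23 dBFS.
Make-up = target − compressed = -2 − (-23) = 21 dB.

21 dB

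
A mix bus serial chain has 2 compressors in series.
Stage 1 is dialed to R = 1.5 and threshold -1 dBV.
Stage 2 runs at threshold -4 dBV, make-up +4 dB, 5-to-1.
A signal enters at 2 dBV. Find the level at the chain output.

1 dBV

Stage 1: 3 dB above -1 dBV, reduced 1.5:1 to 2 dB above → 1 dBV.
Stage 2: 5 dB above -4 dBV, reduced 5:1 to 1 dB above → -3 dBV; +4 dB make-up → 1 dBV.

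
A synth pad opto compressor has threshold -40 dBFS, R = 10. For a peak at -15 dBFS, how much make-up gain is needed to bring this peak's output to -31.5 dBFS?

6 dB

Overshoot 25 dB → 25/10 = 2.5 dB after compression, so the compressed level is -40 + 2.5 = -37.5 dBFS.
Make-up = target − compressed = -31.5 − (-37.5) = 6 dB.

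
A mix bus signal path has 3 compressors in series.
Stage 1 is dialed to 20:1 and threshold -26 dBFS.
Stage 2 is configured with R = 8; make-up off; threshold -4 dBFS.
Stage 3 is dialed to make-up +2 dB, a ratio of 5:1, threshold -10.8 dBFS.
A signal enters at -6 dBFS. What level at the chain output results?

-23 dBFS

Stage 1: overshoot 20 dB → 20/20 = 1 dB → -25 dBFS.
Stage 2: -25 dBFS is at or below the -4 dBFS threshold — no compression; output -25 dBFS.
Stage 3: -25 dBFS is at or below the -10.8 dBFS threshold — no compression; make-up brings it to -23 dBFS.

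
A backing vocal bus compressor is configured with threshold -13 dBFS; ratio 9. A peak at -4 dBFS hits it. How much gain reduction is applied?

The signal is 9 dB above threshold.
A 9:1 ratio leaves 1 dB of that excess.
Gain reduction = 9 − 1 = 8 dB.

8 dB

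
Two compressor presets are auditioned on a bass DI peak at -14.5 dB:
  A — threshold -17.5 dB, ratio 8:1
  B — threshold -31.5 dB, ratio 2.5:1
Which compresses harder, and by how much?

A: 3 dB over, compressed to 0.375 dB over, so 2.625 dB of GR.
B: 17 dB over, compressed to 6.8 dB over, so 10.2 dB of GR.
B applies 7.575 dB more gain reduction.

B, by 7.575 dB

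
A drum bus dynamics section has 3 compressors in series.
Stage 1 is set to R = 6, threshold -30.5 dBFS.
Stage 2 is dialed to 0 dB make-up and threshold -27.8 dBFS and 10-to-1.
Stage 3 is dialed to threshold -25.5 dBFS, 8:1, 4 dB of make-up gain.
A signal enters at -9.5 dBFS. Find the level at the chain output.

Stage 1: 21 dB above -30.5 dBFS, reduced 6:1 to 3.5 dB above → -27 dBFS.
Stage 2: 0.8 dB above -27.8 dBFS, reduced 10:1 to 0.08 dB above → -27.72 dBFS.
Stage 3: -27.72 dBFS is at or below the -25.5 dBFS threshold — no compression; make-up brings it to -23.72 dBFS.

-23.72 dBFS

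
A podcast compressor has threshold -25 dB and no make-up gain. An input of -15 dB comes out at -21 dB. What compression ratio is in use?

Input overshoot = -15 − (-25) = 10 dB; output overshoot = -21 − (-25) = 4 dB.
Ratio = 10 / 4 = 2.5.

2.5:1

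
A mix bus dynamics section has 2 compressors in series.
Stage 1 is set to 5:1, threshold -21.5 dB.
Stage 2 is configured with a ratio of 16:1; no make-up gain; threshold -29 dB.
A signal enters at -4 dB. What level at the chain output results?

Stage 1: 17.5 dB above -21.5 dB, reduced 5:1 to 3.5 dB above → -18 dB.
Stage 2: overshoot 11 dB → 11/16 = 0.6875 dB → -28.3125 dB.

-28.3125 dB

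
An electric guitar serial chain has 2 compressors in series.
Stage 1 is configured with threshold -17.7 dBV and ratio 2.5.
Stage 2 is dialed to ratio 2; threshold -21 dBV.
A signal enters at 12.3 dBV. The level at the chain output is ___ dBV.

Stage 1: overshoot 30 dB → 30/2.5 = 12 dB → -5.7 dBV.
Stage 2: overshoot 15.3 dB → 15.3/2 = 7.65 dB → -13.35 dBV.

-13.35 dBV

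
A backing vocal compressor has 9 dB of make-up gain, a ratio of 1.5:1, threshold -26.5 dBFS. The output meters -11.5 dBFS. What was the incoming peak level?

-17.5 dBFS

Remove make-up: -11.5 − 9 = -20.5 dBFS.
Post-compression overshoot = -20.5 − (-26.5) = 6 dB.
Before 1.5:1 compression the overshoot was 6 × 1.5 = 9 dB, so input = -26.5 + 9 = -17.5 dBFS.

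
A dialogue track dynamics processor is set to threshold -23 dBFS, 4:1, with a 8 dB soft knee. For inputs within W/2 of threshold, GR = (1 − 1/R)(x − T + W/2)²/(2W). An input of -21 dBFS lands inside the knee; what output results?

x − T + W/2 = -21 − (-23) + 4 = 6.
GR = (1 − 1/4) × 6² / 16 = 0.75 × 36 / 16 = 1.6875 dB.
Output = -21 − 1.6875 = -22.6875 dBFS.

-22.6875 dBFS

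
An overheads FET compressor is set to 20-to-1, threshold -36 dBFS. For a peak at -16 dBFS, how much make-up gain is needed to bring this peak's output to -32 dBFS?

Overshoot 20 dB → 20/20 = 1 dB after compression, so the compressed level is -36 + 1 = -35 dBFS.
Make-up = target − compressed = -32 − (-35) = 3 dB.

3 dB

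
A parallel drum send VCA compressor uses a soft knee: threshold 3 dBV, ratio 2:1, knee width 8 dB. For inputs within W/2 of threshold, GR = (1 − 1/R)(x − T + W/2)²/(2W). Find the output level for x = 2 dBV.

1.71875 dBV

x − T + W/2 = 2 − 3 + 4 = 3.
GR = (1 − 1/2) × 3² / 16 = 0.5 × 9 / 16 = 0.28125 dB.
Output = 2 − 0.28125 = 1.71875 dBV.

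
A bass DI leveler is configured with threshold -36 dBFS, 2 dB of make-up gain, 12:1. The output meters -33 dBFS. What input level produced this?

Remove make-up: -33 − 2 = -35 dBFS.
Post-compression overshoot = -35 − (-36) = 1 dB.
Before 12:1 compression the overshoot was 1 × 12 = 12 dB, so input = -36 + 12 = -24 dBFS.

-24 dBFS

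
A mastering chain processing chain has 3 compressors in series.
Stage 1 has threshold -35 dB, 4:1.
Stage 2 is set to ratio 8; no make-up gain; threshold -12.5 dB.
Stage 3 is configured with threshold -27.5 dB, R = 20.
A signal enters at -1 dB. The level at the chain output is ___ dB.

-27.45 dB

Stage 1: -1 dB is 34 dB over -35 dB; at 4:1 that becomes 8.5 dB over, giving -26.5 dB.
Stage 2: -26.5 dB ≤ -12.5 dB, so stage 2 doesn't engage; output -26.5 dB.
Stage 3: overshoot 1 dB → 1/20 = 0.05 dB → -27.45 dB.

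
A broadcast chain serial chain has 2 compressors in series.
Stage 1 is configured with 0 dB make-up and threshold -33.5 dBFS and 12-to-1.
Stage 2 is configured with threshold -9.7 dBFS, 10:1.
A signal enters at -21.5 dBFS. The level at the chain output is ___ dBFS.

-32.5 dBFS

Stage 1: overshoot 12 dB → 12/12 = 1 dB → -32.5 dBFS.
Stage 2: below threshold (-32.5 ≤ -9.7); passes unchanged; output -32.5 dBFS.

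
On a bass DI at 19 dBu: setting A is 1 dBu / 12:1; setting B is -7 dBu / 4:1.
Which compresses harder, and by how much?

A: GR = 18 − 18/12 = 16.5 dB.
B: GR = 26 − 26/4 = 19.5 dB.
B reduces 3 dB more.

B, by 3 dB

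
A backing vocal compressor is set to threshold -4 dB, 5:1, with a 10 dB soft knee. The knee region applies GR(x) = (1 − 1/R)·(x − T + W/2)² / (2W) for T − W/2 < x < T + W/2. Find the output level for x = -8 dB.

x − T + W/2 = -8 − (-4) + 5 = 1.
GR = (1 − 1/5) × 1² / 20 = 0.8 × 1 / 20 = 0.04 dB.
Output = -8 − 0.04 = -8.04 dB.

-8.04 dB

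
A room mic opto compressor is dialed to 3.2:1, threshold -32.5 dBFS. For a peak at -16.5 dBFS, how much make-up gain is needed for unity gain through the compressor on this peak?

The peak compresses to -32.5 + 16/3.2 = -27.5 dBFS.
To reach -16.5 dBFS requires -16.5 − (-27.5) = 11 dB of make-up.

11 dB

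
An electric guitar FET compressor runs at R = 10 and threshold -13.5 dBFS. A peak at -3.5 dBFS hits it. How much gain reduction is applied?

9 dB

-3.5 dBFS exceeds the threshold by 10 dB.
After 10:1 compression the overshoot becomes 10/10 = 1 dB.
GR = overshoot in − overshoot out = 10 − 1 = 9 dB.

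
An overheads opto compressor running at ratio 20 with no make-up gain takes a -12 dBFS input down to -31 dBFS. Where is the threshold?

-32 dBFS

Input is 20 dB above T (since output overshoot × R = input overshoot: (-31 − T)·20 = -12 − T gives T = -32 dBFS).
Check: -32 + (-12 − (-32))/20 = -32 + 1 = -31 dBFS. ✓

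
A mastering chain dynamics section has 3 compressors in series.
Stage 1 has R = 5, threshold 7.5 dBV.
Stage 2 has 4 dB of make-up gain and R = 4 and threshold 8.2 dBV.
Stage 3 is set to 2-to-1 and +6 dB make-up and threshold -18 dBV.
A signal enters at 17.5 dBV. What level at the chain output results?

3.2625 dBV

Stage 1: 10 dB above 7.5 dBV, reduced 5:1 to 2 dB above → 9.5 dBV.
Stage 2: 1.3 dB above 8.2 dBV, reduced 4:1 to 0.325 dB above → 8.525 dBV; +4 dB make-up → 12.525 dBV.
Stage 3: overshoot 30.525 dB → 30.525/2 = 15.2625 dB → -2.7375 dBV; +6 dB make-up → 3.2625 dBV.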